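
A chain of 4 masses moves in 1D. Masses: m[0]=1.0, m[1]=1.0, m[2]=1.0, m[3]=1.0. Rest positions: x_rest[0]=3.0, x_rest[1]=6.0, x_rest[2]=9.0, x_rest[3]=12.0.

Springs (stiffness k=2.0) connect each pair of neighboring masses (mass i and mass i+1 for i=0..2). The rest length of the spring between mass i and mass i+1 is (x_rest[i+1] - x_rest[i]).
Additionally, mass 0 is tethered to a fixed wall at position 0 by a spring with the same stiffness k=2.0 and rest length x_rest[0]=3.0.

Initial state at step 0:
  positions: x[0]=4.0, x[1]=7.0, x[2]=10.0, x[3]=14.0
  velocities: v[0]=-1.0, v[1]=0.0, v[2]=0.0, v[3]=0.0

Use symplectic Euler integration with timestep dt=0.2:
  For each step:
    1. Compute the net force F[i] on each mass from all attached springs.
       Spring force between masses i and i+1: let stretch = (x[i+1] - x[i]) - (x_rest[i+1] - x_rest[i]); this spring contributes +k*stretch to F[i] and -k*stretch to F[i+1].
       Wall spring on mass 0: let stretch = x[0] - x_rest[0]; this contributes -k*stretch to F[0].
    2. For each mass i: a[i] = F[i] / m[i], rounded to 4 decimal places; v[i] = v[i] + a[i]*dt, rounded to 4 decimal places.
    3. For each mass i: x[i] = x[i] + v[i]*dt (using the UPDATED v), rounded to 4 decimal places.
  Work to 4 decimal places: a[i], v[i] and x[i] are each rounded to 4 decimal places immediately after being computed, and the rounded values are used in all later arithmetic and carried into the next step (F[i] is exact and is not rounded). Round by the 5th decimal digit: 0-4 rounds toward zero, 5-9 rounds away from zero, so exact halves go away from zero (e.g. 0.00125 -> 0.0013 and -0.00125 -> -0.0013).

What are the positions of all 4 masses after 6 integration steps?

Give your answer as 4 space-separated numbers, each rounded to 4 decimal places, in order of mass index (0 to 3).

Step 0: x=[4.0000 7.0000 10.0000 14.0000] v=[-1.0000 0.0000 0.0000 0.0000]
Step 1: x=[3.7200 7.0000 10.0800 13.9200] v=[-1.4000 0.0000 0.4000 -0.4000]
Step 2: x=[3.4048 6.9840 10.2208 13.7728] v=[-1.5760 -0.0800 0.7040 -0.7360]
Step 3: x=[3.1036 6.9406 10.3868 13.5814] v=[-1.5062 -0.2170 0.8301 -0.9568]
Step 4: x=[2.8610 6.8659 10.5327 13.3745] v=[-1.2128 -0.3733 0.7295 -1.0346]
Step 5: x=[2.7100 6.7642 10.6126 13.1802] v=[-0.7552 -0.5085 0.3995 -0.9713]
Step 6: x=[2.6665 6.6460 10.5900 13.0205] v=[-0.2175 -0.5908 -0.1128 -0.7983]

Answer: 2.6665 6.6460 10.5900 13.0205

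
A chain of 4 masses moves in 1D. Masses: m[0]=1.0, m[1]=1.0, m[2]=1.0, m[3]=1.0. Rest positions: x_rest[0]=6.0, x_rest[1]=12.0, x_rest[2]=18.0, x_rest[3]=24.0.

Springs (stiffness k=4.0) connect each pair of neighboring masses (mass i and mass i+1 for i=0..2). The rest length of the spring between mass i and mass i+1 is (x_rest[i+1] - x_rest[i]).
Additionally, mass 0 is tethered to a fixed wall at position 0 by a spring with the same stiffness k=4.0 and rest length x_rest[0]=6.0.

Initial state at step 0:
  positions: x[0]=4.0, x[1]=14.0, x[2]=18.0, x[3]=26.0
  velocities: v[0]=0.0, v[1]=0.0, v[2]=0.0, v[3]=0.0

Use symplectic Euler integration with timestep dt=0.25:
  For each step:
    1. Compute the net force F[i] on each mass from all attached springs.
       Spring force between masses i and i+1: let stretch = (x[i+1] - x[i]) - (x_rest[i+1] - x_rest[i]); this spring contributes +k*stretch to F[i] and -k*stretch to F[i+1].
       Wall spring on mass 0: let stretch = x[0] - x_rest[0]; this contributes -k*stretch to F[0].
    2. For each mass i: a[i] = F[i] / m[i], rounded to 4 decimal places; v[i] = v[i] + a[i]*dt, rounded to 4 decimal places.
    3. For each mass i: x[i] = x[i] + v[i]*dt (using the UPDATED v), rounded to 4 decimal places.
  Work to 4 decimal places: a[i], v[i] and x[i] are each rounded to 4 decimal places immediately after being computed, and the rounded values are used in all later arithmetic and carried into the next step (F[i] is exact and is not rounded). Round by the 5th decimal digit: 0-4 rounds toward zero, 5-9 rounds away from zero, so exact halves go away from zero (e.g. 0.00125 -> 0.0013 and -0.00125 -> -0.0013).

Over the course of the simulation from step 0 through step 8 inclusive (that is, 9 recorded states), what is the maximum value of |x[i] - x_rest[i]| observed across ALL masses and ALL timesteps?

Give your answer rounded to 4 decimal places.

Step 0: x=[4.0000 14.0000 18.0000 26.0000] v=[0.0000 0.0000 0.0000 0.0000]
Step 1: x=[5.5000 12.5000 19.0000 25.5000] v=[6.0000 -6.0000 4.0000 -2.0000]
Step 2: x=[7.3750 10.8750 20.0000 24.8750] v=[7.5000 -6.5000 4.0000 -2.5000]
Step 3: x=[8.2813 10.6563 19.9375 24.5313] v=[3.6250 -0.8750 -0.2500 -1.3750]
Step 4: x=[7.7110 12.1641 18.7032 24.5391] v=[-2.2813 6.0312 -4.9374 0.0312]
Step 5: x=[6.3262 14.1934 17.2931 24.5879] v=[-5.5392 8.1172 -5.6406 0.1953]
Step 6: x=[5.3267 15.0308 16.9317 24.3130] v=[-3.9982 3.3497 -1.4455 -1.0995]
Step 7: x=[5.4215 13.9174 17.9404 23.6928] v=[0.3792 -4.4535 4.0349 -2.4808]
Step 8: x=[6.2849 11.6858 19.3815 23.1345] v=[3.4536 -8.9264 5.7643 -2.2332]
Max displacement = 3.0308

Answer: 3.0308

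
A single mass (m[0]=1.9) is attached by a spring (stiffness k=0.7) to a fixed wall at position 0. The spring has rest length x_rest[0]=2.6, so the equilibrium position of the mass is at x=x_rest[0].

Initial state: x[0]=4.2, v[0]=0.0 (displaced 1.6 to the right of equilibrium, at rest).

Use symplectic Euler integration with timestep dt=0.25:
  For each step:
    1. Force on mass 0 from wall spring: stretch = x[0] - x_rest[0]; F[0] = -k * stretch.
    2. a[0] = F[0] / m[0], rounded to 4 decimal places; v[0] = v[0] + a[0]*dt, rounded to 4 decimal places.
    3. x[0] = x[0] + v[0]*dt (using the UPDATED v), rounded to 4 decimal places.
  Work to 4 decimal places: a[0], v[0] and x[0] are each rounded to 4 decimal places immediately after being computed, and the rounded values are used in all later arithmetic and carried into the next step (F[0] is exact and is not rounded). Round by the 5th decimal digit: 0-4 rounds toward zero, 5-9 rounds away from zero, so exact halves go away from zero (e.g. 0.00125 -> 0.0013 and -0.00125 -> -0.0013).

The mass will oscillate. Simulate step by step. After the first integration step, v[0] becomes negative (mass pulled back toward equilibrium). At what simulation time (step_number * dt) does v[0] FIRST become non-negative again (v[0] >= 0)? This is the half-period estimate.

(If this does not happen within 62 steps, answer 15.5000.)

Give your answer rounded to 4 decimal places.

Answer: 5.2500

Derivation:
Step 0: x=[4.2000] v=[0.0000]
Step 1: x=[4.1632] v=[-0.1474]
Step 2: x=[4.0904] v=[-0.2914]
Step 3: x=[3.9832] v=[-0.4287]
Step 4: x=[3.8442] v=[-0.5561]
Step 5: x=[3.6765] v=[-0.6707]
Step 6: x=[3.4840] v=[-0.7699]
Step 7: x=[3.2712] v=[-0.8513]
Step 8: x=[3.0429] v=[-0.9131]
Step 9: x=[2.8044] v=[-0.9539]
Step 10: x=[2.5612] v=[-0.9727]
Step 11: x=[2.3189] v=[-0.9691]
Step 12: x=[2.0831] v=[-0.9432]
Step 13: x=[1.8592] v=[-0.8956]
Step 14: x=[1.6524] v=[-0.8274]
Step 15: x=[1.4674] v=[-0.7401]
Step 16: x=[1.3085] v=[-0.6358]
Step 17: x=[1.1793] v=[-0.5169]
Step 18: x=[1.0828] v=[-0.3861]
Step 19: x=[1.0212] v=[-0.2464]
Step 20: x=[0.9960] v=[-0.1010]
Step 21: x=[1.0077] v=[0.0467]
First v>=0 after going negative at step 21, time=5.2500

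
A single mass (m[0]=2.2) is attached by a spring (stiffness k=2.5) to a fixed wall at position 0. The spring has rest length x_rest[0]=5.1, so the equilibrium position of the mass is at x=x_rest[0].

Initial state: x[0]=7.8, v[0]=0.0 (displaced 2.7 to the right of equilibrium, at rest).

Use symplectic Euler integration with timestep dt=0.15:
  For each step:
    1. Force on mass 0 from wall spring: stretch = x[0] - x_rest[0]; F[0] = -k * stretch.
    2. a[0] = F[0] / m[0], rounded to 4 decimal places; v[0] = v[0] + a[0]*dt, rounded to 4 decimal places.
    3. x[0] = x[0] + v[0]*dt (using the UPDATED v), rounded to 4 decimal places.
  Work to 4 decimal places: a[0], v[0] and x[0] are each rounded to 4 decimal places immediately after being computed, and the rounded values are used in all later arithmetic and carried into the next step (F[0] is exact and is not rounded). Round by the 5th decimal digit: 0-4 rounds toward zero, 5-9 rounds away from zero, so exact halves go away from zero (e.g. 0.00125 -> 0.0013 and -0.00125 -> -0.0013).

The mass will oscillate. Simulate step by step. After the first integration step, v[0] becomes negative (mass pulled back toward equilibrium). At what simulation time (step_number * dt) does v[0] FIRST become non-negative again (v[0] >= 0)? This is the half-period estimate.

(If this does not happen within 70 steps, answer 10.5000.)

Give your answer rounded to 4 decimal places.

Step 0: x=[7.8000] v=[0.0000]
Step 1: x=[7.7310] v=[-0.4602]
Step 2: x=[7.5947] v=[-0.9087]
Step 3: x=[7.3946] v=[-1.3339]
Step 4: x=[7.1359] v=[-1.7250]
Step 5: x=[6.8251] v=[-2.0720]
Step 6: x=[6.4702] v=[-2.3660]
Step 7: x=[6.0803] v=[-2.5996]
Step 8: x=[5.6653] v=[-2.7667]
Step 9: x=[5.2358] v=[-2.8631]
Step 10: x=[4.8029] v=[-2.8862]
Step 11: x=[4.3776] v=[-2.8356]
Step 12: x=[3.9707] v=[-2.7125]
Step 13: x=[3.5927] v=[-2.5200]
Step 14: x=[3.2532] v=[-2.2631]
Step 15: x=[2.9610] v=[-1.9483]
Step 16: x=[2.7234] v=[-1.5837]
Step 17: x=[2.5466] v=[-1.1786]
Step 18: x=[2.4351] v=[-0.7434]
Step 19: x=[2.3917] v=[-0.2892]
Step 20: x=[2.4176] v=[0.1724]
First v>=0 after going negative at step 20, time=3.0000

Answer: 3.0000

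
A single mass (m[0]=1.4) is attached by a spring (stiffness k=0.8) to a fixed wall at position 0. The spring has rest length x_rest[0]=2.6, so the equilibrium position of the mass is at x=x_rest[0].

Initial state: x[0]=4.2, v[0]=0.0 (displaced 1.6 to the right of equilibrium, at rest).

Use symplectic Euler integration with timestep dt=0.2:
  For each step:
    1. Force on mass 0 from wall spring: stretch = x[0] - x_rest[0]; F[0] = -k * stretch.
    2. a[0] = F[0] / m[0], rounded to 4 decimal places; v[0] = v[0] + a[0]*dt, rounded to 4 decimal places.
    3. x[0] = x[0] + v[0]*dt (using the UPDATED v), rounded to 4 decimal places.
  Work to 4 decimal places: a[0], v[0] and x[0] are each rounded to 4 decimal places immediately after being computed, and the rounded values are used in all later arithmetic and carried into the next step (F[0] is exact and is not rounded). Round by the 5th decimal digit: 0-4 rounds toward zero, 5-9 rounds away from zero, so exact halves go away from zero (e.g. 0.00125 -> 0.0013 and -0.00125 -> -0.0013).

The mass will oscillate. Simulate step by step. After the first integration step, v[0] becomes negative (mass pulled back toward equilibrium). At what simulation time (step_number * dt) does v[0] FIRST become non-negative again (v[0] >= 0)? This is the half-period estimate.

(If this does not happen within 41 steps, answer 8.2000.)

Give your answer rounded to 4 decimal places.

Step 0: x=[4.2000] v=[0.0000]
Step 1: x=[4.1634] v=[-0.1829]
Step 2: x=[4.0911] v=[-0.3616]
Step 3: x=[3.9847] v=[-0.5320]
Step 4: x=[3.8466] v=[-0.6903]
Step 5: x=[3.6800] v=[-0.8328]
Step 6: x=[3.4888] v=[-0.9562]
Step 7: x=[3.2772] v=[-1.0578]
Step 8: x=[3.0502] v=[-1.1352]
Step 9: x=[2.8129] v=[-1.1867]
Step 10: x=[2.5707] v=[-1.2110]
Step 11: x=[2.3292] v=[-1.2077]
Step 12: x=[2.0938] v=[-1.1768]
Step 13: x=[1.8700] v=[-1.1189]
Step 14: x=[1.6629] v=[-1.0355]
Step 15: x=[1.4772] v=[-0.9284]
Step 16: x=[1.3172] v=[-0.8001]
Step 17: x=[1.1865] v=[-0.6535]
Step 18: x=[1.0881] v=[-0.4920]
Step 19: x=[1.0243] v=[-0.3192]
Step 20: x=[0.9965] v=[-0.1391]
Step 21: x=[1.0053] v=[0.0442]
First v>=0 after going negative at step 21, time=4.2000

Answer: 4.2000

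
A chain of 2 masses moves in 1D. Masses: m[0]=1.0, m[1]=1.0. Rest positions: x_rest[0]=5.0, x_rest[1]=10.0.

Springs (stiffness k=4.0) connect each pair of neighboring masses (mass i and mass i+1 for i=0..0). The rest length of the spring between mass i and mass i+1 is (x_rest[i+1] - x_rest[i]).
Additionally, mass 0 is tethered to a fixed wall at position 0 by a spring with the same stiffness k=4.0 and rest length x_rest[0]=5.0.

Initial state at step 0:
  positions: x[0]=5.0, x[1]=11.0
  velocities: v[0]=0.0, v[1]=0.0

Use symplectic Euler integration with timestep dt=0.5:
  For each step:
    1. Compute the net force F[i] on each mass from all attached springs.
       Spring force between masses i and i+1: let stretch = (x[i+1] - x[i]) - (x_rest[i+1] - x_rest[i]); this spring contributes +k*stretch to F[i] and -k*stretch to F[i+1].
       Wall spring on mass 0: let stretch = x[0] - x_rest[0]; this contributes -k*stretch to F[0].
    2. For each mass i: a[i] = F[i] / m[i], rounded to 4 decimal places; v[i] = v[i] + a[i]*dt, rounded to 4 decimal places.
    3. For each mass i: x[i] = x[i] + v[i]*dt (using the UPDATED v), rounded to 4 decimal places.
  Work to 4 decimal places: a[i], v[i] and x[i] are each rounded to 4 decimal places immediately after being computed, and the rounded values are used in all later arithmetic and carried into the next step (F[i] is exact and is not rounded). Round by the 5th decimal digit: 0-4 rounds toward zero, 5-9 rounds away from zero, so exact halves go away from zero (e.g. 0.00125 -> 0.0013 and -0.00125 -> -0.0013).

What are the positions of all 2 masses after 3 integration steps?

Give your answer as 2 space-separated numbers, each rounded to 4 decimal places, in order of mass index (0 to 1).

Answer: 4.0000 10.0000

Derivation:
Step 0: x=[5.0000 11.0000] v=[0.0000 0.0000]
Step 1: x=[6.0000 10.0000] v=[2.0000 -2.0000]
Step 2: x=[5.0000 10.0000] v=[-2.0000 0.0000]
Step 3: x=[4.0000 10.0000] v=[-2.0000 0.0000]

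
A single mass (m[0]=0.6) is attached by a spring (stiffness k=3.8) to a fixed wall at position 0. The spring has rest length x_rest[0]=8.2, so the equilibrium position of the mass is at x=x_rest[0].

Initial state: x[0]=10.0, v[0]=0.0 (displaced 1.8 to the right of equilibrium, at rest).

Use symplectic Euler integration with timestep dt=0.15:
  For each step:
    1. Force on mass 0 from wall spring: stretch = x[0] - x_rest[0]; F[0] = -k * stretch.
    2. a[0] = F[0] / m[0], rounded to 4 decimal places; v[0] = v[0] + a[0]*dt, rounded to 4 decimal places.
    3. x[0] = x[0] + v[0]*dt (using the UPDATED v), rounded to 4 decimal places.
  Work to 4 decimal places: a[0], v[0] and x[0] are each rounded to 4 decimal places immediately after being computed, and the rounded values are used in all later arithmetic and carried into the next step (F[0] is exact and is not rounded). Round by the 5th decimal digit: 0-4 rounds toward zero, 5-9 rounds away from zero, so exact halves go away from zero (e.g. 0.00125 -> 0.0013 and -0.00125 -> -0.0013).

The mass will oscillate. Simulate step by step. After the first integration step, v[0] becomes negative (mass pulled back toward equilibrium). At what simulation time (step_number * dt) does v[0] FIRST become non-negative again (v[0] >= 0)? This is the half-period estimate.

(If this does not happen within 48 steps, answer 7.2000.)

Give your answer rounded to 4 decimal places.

Answer: 1.3500

Derivation:
Step 0: x=[10.0000] v=[0.0000]
Step 1: x=[9.7435] v=[-1.7100]
Step 2: x=[9.2671] v=[-3.1763]
Step 3: x=[8.6386] v=[-4.1900]
Step 4: x=[7.9476] v=[-4.6067]
Step 5: x=[7.2926] v=[-4.3669]
Step 6: x=[6.7669] v=[-3.5049]
Step 7: x=[6.4454] v=[-2.1435]
Step 8: x=[6.3739] v=[-0.4766]
Step 9: x=[6.5626] v=[1.2582]
First v>=0 after going negative at step 9, time=1.3500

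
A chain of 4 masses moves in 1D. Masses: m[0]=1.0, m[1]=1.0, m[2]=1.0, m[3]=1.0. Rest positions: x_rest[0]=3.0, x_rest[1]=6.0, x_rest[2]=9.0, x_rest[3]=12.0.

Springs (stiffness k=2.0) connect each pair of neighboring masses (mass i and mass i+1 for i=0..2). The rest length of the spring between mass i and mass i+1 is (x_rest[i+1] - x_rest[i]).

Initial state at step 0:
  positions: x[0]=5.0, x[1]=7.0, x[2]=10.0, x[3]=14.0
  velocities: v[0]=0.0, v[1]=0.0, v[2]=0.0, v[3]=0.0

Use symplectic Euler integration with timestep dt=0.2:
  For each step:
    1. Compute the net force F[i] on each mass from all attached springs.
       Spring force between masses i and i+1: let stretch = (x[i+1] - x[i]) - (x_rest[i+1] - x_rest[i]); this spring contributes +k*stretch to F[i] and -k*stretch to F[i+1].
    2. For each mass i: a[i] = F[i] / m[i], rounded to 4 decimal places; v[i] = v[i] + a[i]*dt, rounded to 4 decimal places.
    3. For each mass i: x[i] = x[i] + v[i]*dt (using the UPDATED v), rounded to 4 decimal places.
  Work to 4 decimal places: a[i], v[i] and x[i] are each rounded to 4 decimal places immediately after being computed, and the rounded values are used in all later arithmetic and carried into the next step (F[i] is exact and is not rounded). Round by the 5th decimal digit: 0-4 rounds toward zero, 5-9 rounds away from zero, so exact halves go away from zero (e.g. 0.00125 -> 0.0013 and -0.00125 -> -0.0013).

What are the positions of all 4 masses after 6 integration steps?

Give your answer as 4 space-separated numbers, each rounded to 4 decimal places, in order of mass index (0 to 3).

Step 0: x=[5.0000 7.0000 10.0000 14.0000] v=[0.0000 0.0000 0.0000 0.0000]
Step 1: x=[4.9200 7.0800 10.0800 13.9200] v=[-0.4000 0.4000 0.4000 -0.4000]
Step 2: x=[4.7728 7.2272 10.2272 13.7728] v=[-0.7360 0.7360 0.7360 -0.7360]
Step 3: x=[4.5820 7.4180 10.4180 13.5820] v=[-0.9542 0.9542 0.9542 -0.9542]
Step 4: x=[4.3780 7.6220 10.6220 13.3780] v=[-1.0198 1.0198 1.0198 -1.0198]
Step 5: x=[4.1936 7.8064 10.8064 13.1936] v=[-0.9222 0.9222 0.9222 -0.9222]
Step 6: x=[4.0582 7.9418 10.9418 13.0582] v=[-0.6771 0.6771 0.6771 -0.6771]

Answer: 4.0582 7.9418 10.9418 13.0582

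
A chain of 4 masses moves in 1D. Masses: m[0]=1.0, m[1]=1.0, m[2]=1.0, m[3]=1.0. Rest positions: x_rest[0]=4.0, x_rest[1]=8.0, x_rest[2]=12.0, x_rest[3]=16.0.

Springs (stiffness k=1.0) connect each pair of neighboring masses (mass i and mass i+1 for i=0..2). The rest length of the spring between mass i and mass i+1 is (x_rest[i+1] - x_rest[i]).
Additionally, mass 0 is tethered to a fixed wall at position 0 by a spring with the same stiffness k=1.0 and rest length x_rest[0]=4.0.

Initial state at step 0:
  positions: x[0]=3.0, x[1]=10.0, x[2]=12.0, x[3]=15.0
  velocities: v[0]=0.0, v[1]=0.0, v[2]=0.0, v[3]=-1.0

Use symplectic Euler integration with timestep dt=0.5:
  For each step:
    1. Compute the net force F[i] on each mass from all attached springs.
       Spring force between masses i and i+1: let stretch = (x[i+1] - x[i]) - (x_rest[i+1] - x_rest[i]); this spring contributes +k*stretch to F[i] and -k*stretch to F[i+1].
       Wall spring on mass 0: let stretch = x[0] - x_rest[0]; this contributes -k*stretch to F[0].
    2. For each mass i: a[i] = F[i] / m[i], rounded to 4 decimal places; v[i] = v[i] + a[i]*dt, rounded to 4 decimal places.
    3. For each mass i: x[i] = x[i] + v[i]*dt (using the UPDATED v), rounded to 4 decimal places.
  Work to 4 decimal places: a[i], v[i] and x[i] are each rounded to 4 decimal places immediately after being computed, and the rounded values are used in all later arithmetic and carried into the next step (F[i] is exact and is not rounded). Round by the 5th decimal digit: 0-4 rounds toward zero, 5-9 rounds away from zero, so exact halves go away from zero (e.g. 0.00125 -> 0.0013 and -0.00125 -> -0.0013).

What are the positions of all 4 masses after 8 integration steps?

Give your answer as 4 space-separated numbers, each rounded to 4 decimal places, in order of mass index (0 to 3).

Step 0: x=[3.0000 10.0000 12.0000 15.0000] v=[0.0000 0.0000 0.0000 -1.0000]
Step 1: x=[4.0000 8.7500 12.2500 14.7500] v=[2.0000 -2.5000 0.5000 -0.5000]
Step 2: x=[5.1875 7.1875 12.2500 14.8750] v=[2.3750 -3.1250 0.0000 0.2500]
Step 3: x=[5.5782 6.3906 11.6406 15.3438] v=[0.7813 -1.5938 -1.2188 0.9375]
Step 4: x=[4.7774 6.7031 10.6445 15.8868] v=[-1.6016 0.6250 -1.9922 1.0859]
Step 5: x=[3.2637 7.5196 9.9736 16.1192] v=[-3.0275 1.6329 -1.3418 0.4648]
Step 6: x=[1.9980 7.8856 10.2256 15.8152] v=[-2.5314 0.7320 0.5040 -0.6080]
Step 7: x=[1.7047 7.3647 11.2900 15.1138] v=[-0.5866 -1.0418 2.1288 -1.4028]
Step 8: x=[2.4003 6.4101 12.3291 14.4565] v=[1.3911 -1.9092 2.0781 -1.3147]

Answer: 2.4003 6.4101 12.3291 14.4565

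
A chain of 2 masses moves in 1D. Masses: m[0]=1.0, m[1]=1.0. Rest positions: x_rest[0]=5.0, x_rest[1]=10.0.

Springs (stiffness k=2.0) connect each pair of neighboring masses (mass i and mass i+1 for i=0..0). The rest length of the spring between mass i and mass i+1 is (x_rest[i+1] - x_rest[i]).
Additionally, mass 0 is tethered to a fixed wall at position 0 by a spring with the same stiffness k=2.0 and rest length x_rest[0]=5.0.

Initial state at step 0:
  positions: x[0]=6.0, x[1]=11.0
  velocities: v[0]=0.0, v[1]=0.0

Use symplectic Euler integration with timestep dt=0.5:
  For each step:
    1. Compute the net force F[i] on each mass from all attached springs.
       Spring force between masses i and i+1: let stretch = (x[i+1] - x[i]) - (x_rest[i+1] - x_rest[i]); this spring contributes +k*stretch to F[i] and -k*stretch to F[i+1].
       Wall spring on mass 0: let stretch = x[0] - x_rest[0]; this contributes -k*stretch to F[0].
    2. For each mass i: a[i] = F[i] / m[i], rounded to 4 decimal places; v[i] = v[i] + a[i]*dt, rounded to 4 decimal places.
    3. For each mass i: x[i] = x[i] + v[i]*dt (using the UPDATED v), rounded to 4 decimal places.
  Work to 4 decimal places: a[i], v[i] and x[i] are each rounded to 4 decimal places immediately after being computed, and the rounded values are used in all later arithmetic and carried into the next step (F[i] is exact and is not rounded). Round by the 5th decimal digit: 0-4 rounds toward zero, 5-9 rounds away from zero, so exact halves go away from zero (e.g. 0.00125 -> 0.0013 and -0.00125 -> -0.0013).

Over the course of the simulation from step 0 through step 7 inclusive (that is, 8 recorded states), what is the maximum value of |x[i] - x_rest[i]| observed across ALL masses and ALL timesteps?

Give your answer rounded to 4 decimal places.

Step 0: x=[6.0000 11.0000] v=[0.0000 0.0000]
Step 1: x=[5.5000 11.0000] v=[-1.0000 0.0000]
Step 2: x=[5.0000 10.7500] v=[-1.0000 -0.5000]
Step 3: x=[4.8750 10.1250] v=[-0.2500 -1.2500]
Step 4: x=[4.9375 9.3750] v=[0.1250 -1.5000]
Step 5: x=[4.7500 8.9063] v=[-0.3750 -0.9375]
Step 6: x=[4.2657 8.8594] v=[-0.9687 -0.0938]
Step 7: x=[3.9454 9.0157] v=[-0.6407 0.3125]
Max displacement = 1.1406

Answer: 1.1406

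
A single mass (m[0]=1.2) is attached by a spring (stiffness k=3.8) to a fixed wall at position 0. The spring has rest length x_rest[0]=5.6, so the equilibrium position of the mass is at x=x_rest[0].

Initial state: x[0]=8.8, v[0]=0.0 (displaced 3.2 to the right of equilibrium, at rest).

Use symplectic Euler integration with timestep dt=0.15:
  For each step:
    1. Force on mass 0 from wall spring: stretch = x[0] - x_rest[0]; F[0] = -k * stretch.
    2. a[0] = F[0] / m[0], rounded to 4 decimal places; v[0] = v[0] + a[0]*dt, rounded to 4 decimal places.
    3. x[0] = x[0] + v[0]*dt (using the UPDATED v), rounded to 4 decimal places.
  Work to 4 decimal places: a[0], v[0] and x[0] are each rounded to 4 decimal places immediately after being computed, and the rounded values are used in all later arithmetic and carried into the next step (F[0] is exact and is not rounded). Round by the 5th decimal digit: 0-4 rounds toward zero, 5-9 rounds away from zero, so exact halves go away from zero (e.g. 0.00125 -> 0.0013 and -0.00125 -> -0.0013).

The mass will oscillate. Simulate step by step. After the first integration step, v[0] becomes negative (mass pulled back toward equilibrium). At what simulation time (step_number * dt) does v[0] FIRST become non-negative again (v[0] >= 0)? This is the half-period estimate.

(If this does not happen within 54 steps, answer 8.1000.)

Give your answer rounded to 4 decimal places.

Answer: 1.8000

Derivation:
Step 0: x=[8.8000] v=[0.0000]
Step 1: x=[8.5720] v=[-1.5200]
Step 2: x=[8.1322] v=[-2.9317]
Step 3: x=[7.5120] v=[-4.1345]
Step 4: x=[6.7556] v=[-5.0427]
Step 5: x=[5.9169] v=[-5.5916]
Step 6: x=[5.0556] v=[-5.7421]
Step 7: x=[4.2331] v=[-5.4835]
Step 8: x=[3.5080] v=[-4.8342]
Step 9: x=[2.9319] v=[-3.8405]
Step 10: x=[2.5459] v=[-2.5732]
Step 11: x=[2.3775] v=[-1.1225]
Step 12: x=[2.4387] v=[0.4082]
First v>=0 after going negative at step 12, time=1.8000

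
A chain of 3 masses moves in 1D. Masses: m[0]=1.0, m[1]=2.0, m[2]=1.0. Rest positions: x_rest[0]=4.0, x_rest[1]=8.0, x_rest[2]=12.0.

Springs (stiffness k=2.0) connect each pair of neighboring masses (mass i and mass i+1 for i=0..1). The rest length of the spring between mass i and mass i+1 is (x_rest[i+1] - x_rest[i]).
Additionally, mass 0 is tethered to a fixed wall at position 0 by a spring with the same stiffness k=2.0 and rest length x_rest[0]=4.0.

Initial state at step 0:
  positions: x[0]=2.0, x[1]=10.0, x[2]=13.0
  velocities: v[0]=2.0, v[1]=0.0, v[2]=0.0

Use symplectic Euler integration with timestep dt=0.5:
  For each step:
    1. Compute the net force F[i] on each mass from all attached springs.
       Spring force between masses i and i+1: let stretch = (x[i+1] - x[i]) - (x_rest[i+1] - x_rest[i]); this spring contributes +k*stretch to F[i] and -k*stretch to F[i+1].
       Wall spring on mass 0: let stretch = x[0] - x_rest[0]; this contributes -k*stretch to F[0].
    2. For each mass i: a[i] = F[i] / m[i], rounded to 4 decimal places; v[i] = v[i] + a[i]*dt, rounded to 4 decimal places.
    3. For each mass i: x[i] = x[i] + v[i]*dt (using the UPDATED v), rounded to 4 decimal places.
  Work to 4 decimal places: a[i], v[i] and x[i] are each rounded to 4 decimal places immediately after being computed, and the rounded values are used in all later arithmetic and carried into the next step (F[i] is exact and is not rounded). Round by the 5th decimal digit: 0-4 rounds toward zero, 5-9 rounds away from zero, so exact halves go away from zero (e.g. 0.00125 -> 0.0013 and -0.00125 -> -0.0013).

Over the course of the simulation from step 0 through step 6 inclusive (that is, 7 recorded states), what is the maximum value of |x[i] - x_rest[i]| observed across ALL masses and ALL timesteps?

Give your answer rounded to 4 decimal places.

Answer: 4.3750

Derivation:
Step 0: x=[2.0000 10.0000 13.0000] v=[2.0000 0.0000 0.0000]
Step 1: x=[6.0000 8.7500 13.5000] v=[8.0000 -2.5000 1.0000]
Step 2: x=[8.3750 8.0000 13.6250] v=[4.7500 -1.5000 0.2500]
Step 3: x=[6.3750 8.7500 12.9375] v=[-4.0000 1.5000 -1.3750]
Step 4: x=[2.3750 9.9532 12.1563] v=[-8.0000 2.4063 -1.5625]
Step 5: x=[0.9766 9.8126 12.2735] v=[-2.7968 -0.2813 0.2344]
Step 6: x=[3.5079 8.0782 13.1603] v=[5.0626 -3.4689 1.7735]
Max displacement = 4.3750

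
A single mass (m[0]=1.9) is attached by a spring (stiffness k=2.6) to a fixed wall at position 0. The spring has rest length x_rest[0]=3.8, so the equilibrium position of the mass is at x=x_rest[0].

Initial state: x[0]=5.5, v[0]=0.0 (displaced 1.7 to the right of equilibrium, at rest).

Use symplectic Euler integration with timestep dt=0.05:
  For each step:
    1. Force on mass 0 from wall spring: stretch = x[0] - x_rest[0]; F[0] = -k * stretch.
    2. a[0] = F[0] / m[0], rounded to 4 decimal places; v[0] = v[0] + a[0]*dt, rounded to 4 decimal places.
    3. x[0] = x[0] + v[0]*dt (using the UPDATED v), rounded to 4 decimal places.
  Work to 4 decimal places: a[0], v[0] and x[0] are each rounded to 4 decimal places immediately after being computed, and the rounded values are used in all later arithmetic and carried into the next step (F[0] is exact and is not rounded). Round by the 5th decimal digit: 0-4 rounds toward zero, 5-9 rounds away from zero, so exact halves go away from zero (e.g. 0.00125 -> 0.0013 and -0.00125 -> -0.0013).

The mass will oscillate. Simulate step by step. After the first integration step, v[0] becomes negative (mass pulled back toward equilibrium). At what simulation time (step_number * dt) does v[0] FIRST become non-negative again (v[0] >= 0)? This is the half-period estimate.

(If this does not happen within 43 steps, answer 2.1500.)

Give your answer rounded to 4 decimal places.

Answer: 2.1500

Derivation:
Step 0: x=[5.5000] v=[0.0000]
Step 1: x=[5.4942] v=[-0.1163]
Step 2: x=[5.4826] v=[-0.2322]
Step 3: x=[5.4652] v=[-0.3473]
Step 4: x=[5.4421] v=[-0.4612]
Step 5: x=[5.4134] v=[-0.5736]
Step 6: x=[5.3792] v=[-0.6840]
Step 7: x=[5.3396] v=[-0.7921]
Step 8: x=[5.2947] v=[-0.8974]
Step 9: x=[5.2447] v=[-0.9997]
Step 10: x=[5.1898] v=[-1.0986]
Step 11: x=[5.1301] v=[-1.1937]
Step 12: x=[5.0659] v=[-1.2847]
Step 13: x=[4.9973] v=[-1.3713]
Step 14: x=[4.9246] v=[-1.4532]
Step 15: x=[4.8481] v=[-1.5301]
Step 16: x=[4.7680] v=[-1.6018]
Step 17: x=[4.6846] v=[-1.6680]
Step 18: x=[4.5982] v=[-1.7285]
Step 19: x=[4.5090] v=[-1.7831]
Step 20: x=[4.4174] v=[-1.8316]
Step 21: x=[4.3237] v=[-1.8738]
Step 22: x=[4.2282] v=[-1.9096]
Step 23: x=[4.1313] v=[-1.9389]
Step 24: x=[4.0332] v=[-1.9616]
Step 25: x=[3.9343] v=[-1.9776]
Step 26: x=[3.8350] v=[-1.9868]
Step 27: x=[3.7355] v=[-1.9892]
Step 28: x=[3.6363] v=[-1.9848]
Step 29: x=[3.5376] v=[-1.9736]
Step 30: x=[3.4398] v=[-1.9556]
Step 31: x=[3.3433] v=[-1.9310]
Step 32: x=[3.2483] v=[-1.8998]
Step 33: x=[3.1552] v=[-1.8621]
Step 34: x=[3.0643] v=[-1.8180]
Step 35: x=[2.9759] v=[-1.7677]
Step 36: x=[2.8903] v=[-1.7113]
Step 37: x=[2.8078] v=[-1.6491]
Step 38: x=[2.7287] v=[-1.5812]
Step 39: x=[2.6533] v=[-1.5079]
Step 40: x=[2.5818] v=[-1.4294]
Step 41: x=[2.5145] v=[-1.3461]
Step 42: x=[2.4516] v=[-1.2581]
Step 43: x=[2.3933] v=[-1.1658]
v[0] did not become non-negative within 43 steps; using fallback time=2.1500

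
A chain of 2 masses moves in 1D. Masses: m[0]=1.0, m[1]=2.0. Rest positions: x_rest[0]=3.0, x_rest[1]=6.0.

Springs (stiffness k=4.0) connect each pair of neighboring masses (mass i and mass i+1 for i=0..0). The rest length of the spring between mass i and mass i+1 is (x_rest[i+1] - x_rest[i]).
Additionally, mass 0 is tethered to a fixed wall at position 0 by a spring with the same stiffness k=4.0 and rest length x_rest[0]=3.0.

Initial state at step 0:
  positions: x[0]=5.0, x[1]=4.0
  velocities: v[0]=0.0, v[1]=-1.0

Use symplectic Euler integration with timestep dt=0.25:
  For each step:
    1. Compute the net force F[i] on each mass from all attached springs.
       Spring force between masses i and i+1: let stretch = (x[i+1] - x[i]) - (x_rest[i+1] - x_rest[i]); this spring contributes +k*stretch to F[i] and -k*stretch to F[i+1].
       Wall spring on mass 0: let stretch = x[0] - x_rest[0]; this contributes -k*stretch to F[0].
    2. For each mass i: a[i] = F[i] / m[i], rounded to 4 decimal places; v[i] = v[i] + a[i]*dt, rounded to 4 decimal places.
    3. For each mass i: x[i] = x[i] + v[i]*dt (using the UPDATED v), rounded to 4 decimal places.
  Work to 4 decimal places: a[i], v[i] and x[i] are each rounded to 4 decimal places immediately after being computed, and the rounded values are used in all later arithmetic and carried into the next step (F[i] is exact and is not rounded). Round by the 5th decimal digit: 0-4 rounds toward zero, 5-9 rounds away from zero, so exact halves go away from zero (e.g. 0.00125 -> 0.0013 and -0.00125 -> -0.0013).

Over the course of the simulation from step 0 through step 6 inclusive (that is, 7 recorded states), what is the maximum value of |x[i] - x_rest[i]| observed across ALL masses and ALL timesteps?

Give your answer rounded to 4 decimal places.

Answer: 3.5029

Derivation:
Step 0: x=[5.0000 4.0000] v=[0.0000 -1.0000]
Step 1: x=[3.5000 4.2500] v=[-6.0000 1.0000]
Step 2: x=[1.3125 4.7813] v=[-8.7500 2.1250]
Step 3: x=[-0.3359 5.2540] v=[-6.5937 1.8906]
Step 4: x=[-0.5029 5.4029] v=[-0.6679 0.5957]
Step 5: x=[0.9323 5.1886] v=[5.7408 -0.8572]
Step 6: x=[3.1985 4.8173] v=[9.0648 -1.4854]
Max displacement = 3.5029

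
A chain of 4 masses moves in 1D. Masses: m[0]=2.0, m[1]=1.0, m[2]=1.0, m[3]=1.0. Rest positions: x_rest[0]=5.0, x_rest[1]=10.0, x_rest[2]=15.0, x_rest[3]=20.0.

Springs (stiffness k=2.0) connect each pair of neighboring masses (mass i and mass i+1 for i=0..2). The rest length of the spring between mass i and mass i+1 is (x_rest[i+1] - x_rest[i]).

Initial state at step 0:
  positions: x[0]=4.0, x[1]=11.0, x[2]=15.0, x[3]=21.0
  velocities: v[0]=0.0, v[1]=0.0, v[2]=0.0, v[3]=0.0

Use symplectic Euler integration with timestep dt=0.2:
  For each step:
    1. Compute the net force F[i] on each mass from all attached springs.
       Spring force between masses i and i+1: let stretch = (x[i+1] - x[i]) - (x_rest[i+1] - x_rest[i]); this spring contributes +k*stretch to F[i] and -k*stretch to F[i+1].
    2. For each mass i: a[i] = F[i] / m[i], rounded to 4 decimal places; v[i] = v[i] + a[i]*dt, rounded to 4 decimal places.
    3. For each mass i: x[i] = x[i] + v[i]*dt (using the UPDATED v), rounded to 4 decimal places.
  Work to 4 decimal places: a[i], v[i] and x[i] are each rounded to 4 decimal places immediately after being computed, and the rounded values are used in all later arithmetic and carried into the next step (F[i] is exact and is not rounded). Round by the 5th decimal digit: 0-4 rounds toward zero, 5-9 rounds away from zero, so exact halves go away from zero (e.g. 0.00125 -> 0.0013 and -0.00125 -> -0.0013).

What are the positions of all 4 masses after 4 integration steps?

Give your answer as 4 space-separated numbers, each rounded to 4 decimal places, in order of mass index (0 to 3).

Answer: 4.6270 9.3673 15.9284 20.4502

Derivation:
Step 0: x=[4.0000 11.0000 15.0000 21.0000] v=[0.0000 0.0000 0.0000 0.0000]
Step 1: x=[4.0800 10.7600 15.1600 20.9200] v=[0.4000 -1.2000 0.8000 -0.4000]
Step 2: x=[4.2272 10.3376 15.4288 20.7792] v=[0.7360 -2.1120 1.3440 -0.7040]
Step 3: x=[4.4188 9.8337 15.7183 20.6104] v=[0.9581 -2.5197 1.4477 -0.8442]
Step 4: x=[4.6270 9.3673 15.9284 20.4502] v=[1.0411 -2.3318 1.0507 -0.8010]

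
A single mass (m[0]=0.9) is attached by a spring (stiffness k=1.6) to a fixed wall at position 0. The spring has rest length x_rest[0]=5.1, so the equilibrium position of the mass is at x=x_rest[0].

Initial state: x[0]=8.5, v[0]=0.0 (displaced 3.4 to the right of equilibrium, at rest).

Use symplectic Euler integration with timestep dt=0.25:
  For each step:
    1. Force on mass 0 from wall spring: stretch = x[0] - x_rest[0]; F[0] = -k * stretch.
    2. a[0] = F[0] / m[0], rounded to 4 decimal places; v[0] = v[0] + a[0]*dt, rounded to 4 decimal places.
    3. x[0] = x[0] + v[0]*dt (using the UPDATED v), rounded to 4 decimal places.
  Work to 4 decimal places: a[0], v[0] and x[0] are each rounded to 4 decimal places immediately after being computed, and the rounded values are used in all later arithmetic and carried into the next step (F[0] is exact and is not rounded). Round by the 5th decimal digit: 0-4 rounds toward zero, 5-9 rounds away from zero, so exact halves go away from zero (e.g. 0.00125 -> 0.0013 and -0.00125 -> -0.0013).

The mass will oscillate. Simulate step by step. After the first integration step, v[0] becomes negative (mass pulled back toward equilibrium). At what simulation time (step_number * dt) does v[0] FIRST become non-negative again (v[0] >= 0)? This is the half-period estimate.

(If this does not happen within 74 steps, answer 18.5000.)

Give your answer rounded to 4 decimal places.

Step 0: x=[8.5000] v=[0.0000]
Step 1: x=[8.1222] v=[-1.5111]
Step 2: x=[7.4086] v=[-2.8543]
Step 3: x=[6.4385] v=[-3.8804]
Step 4: x=[5.3197] v=[-4.4753]
Step 5: x=[4.1765] v=[-4.5730]
Step 6: x=[3.1359] v=[-4.1626]
Step 7: x=[2.3135] v=[-3.2897]
Step 8: x=[1.8007] v=[-2.0513]
Step 9: x=[1.6545] v=[-0.5850]
Step 10: x=[1.8911] v=[0.9463]
First v>=0 after going negative at step 10, time=2.5000

Answer: 2.5000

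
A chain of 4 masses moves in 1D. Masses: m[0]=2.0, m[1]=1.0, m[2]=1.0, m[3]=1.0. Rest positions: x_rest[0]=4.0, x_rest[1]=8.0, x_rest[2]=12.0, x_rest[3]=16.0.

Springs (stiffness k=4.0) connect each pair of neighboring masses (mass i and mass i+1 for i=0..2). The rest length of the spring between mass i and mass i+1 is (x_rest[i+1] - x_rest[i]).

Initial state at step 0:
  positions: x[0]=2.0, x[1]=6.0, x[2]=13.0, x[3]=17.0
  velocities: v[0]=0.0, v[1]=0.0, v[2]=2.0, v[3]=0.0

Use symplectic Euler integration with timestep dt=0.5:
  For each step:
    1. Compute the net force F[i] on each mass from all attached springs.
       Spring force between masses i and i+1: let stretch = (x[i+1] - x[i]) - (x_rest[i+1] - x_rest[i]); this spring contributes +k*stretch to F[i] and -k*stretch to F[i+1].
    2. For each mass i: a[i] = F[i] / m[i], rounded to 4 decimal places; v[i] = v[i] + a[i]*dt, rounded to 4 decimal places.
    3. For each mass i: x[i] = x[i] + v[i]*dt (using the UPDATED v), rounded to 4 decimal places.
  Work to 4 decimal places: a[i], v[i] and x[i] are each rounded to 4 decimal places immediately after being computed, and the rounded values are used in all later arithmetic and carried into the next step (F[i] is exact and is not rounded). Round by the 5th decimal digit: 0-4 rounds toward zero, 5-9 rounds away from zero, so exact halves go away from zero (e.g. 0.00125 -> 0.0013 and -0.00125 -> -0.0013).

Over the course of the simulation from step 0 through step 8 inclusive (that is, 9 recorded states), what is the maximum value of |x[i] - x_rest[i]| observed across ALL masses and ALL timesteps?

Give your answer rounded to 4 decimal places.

Step 0: x=[2.0000 6.0000 13.0000 17.0000] v=[0.0000 0.0000 2.0000 0.0000]
Step 1: x=[2.0000 9.0000 11.0000 17.0000] v=[0.0000 6.0000 -4.0000 0.0000]
Step 2: x=[3.5000 7.0000 13.0000 15.0000] v=[3.0000 -4.0000 4.0000 -4.0000]
Step 3: x=[4.7500 7.5000 11.0000 15.0000] v=[2.5000 1.0000 -4.0000 0.0000]
Step 4: x=[5.3750 8.7500 9.5000 15.0000] v=[1.2500 2.5000 -3.0000 0.0000]
Step 5: x=[5.6875 7.3750 12.7500 13.5000] v=[0.6250 -2.7500 6.5000 -3.0000]
Step 6: x=[4.8438 9.6875 11.3750 15.2500] v=[-1.6875 4.6250 -2.7500 3.5000]
Step 7: x=[4.4219 8.8438 12.1875 17.1250] v=[-0.8438 -1.6874 1.6250 3.7500]
Step 8: x=[4.2110 6.9219 14.5938 18.0625] v=[-0.4219 -3.8438 4.8126 1.8750]
Max displacement = 2.5938

Answer: 2.5938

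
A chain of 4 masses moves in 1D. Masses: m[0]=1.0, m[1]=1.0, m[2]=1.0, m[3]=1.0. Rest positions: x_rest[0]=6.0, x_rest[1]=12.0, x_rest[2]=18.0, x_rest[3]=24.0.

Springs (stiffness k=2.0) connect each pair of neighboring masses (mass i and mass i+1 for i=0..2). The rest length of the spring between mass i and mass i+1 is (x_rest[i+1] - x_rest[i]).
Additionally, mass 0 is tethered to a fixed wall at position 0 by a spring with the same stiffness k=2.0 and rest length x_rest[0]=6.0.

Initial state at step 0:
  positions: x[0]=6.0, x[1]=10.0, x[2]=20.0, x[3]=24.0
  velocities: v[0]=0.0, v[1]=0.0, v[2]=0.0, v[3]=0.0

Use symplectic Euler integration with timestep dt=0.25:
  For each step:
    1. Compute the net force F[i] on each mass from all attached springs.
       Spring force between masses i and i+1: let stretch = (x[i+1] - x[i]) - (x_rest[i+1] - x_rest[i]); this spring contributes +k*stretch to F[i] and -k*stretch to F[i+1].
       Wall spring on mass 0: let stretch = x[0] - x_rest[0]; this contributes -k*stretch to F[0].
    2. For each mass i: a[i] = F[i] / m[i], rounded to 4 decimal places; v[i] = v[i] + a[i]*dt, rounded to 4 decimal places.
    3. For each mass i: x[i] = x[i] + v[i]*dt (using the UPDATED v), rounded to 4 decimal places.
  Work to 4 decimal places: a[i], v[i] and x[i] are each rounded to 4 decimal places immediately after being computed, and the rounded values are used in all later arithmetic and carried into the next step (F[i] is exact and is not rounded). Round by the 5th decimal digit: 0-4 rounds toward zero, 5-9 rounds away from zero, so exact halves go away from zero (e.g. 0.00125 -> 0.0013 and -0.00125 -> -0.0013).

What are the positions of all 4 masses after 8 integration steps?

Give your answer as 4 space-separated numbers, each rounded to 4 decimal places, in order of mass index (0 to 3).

Step 0: x=[6.0000 10.0000 20.0000 24.0000] v=[0.0000 0.0000 0.0000 0.0000]
Step 1: x=[5.7500 10.7500 19.2500 24.2500] v=[-1.0000 3.0000 -3.0000 1.0000]
Step 2: x=[5.4063 11.9375 18.0625 24.6250] v=[-1.3750 4.7500 -4.7500 1.5000]
Step 3: x=[5.2032 13.0742 16.9297 24.9297] v=[-0.8126 4.5469 -4.5313 1.2188]
Step 4: x=[5.3335 13.7090 16.3149 24.9844] v=[0.5213 2.5392 -2.4591 0.2188]
Step 5: x=[5.8441 13.6226 16.4581 24.7054] v=[2.0423 -0.3456 0.5727 -1.1160]
Step 6: x=[6.5965 12.9183 17.2778 24.1455] v=[3.0095 -2.8171 3.2786 -2.2397]
Step 7: x=[7.3146 11.9687 18.4110 23.4771] v=[2.8722 -3.7983 4.5327 -2.6736]
Step 8: x=[7.7001 11.2427 19.3722 22.9254] v=[1.5420 -2.9042 3.8446 -2.2067]

Answer: 7.7001 11.2427 19.3722 22.9254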